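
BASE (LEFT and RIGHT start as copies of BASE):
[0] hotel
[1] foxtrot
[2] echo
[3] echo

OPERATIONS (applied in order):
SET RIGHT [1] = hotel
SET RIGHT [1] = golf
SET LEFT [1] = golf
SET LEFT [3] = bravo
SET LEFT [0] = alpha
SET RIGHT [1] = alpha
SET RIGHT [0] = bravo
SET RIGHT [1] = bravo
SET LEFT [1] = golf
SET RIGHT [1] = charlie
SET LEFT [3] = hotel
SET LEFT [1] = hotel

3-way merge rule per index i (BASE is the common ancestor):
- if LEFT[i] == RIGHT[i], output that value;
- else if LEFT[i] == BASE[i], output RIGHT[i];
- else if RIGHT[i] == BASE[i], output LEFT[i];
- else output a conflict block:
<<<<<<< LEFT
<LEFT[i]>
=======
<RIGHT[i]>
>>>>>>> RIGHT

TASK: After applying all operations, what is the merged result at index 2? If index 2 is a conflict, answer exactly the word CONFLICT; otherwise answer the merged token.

Final LEFT:  [alpha, hotel, echo, hotel]
Final RIGHT: [bravo, charlie, echo, echo]
i=0: BASE=hotel L=alpha R=bravo all differ -> CONFLICT
i=1: BASE=foxtrot L=hotel R=charlie all differ -> CONFLICT
i=2: L=echo R=echo -> agree -> echo
i=3: L=hotel, R=echo=BASE -> take LEFT -> hotel
Index 2 -> echo

Answer: echo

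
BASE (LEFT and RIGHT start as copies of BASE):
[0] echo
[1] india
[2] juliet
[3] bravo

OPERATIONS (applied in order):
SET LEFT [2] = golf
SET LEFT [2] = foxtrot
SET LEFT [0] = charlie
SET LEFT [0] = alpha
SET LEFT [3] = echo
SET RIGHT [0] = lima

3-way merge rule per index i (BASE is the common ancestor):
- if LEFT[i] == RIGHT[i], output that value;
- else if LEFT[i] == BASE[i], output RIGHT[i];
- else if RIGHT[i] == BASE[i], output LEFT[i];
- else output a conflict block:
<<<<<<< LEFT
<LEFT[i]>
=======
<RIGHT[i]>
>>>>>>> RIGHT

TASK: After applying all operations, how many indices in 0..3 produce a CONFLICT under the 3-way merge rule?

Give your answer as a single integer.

Final LEFT:  [alpha, india, foxtrot, echo]
Final RIGHT: [lima, india, juliet, bravo]
i=0: BASE=echo L=alpha R=lima all differ -> CONFLICT
i=1: L=india R=india -> agree -> india
i=2: L=foxtrot, R=juliet=BASE -> take LEFT -> foxtrot
i=3: L=echo, R=bravo=BASE -> take LEFT -> echo
Conflict count: 1

Answer: 1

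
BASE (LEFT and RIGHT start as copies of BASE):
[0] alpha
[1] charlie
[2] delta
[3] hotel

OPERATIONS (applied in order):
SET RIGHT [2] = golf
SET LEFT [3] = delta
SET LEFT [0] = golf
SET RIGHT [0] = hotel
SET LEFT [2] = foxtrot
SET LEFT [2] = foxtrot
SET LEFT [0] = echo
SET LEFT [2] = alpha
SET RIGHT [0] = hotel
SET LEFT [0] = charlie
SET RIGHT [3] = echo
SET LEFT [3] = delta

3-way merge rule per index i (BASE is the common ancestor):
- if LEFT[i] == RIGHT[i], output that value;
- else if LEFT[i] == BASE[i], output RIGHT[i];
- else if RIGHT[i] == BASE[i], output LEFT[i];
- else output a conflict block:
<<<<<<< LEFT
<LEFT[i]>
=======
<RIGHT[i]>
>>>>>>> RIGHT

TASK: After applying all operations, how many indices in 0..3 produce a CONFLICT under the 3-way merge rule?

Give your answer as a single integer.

Final LEFT:  [charlie, charlie, alpha, delta]
Final RIGHT: [hotel, charlie, golf, echo]
i=0: BASE=alpha L=charlie R=hotel all differ -> CONFLICT
i=1: L=charlie R=charlie -> agree -> charlie
i=2: BASE=delta L=alpha R=golf all differ -> CONFLICT
i=3: BASE=hotel L=delta R=echo all differ -> CONFLICT
Conflict count: 3

Answer: 3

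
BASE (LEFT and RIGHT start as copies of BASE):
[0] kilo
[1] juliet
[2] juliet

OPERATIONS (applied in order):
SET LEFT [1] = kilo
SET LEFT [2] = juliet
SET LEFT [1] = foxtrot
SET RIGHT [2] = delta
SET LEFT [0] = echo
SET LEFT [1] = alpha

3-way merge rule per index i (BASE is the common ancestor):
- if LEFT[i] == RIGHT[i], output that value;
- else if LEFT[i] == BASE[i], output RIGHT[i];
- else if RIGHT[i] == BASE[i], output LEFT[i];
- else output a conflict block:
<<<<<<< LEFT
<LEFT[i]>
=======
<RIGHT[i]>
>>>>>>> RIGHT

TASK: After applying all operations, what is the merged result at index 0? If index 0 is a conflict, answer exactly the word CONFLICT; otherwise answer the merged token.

Answer: echo

Derivation:
Final LEFT:  [echo, alpha, juliet]
Final RIGHT: [kilo, juliet, delta]
i=0: L=echo, R=kilo=BASE -> take LEFT -> echo
i=1: L=alpha, R=juliet=BASE -> take LEFT -> alpha
i=2: L=juliet=BASE, R=delta -> take RIGHT -> delta
Index 0 -> echo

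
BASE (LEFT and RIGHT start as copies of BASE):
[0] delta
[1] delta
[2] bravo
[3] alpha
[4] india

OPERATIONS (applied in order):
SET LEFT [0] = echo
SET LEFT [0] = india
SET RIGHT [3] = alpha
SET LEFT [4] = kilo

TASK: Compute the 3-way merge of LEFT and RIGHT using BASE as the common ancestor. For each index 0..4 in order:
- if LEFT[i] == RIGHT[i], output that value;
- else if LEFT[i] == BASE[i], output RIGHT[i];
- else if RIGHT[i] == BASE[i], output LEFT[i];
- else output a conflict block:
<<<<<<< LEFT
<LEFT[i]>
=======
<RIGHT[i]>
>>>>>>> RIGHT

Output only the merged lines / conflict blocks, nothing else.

Answer: india
delta
bravo
alpha
kilo

Derivation:
Final LEFT:  [india, delta, bravo, alpha, kilo]
Final RIGHT: [delta, delta, bravo, alpha, india]
i=0: L=india, R=delta=BASE -> take LEFT -> india
i=1: L=delta R=delta -> agree -> delta
i=2: L=bravo R=bravo -> agree -> bravo
i=3: L=alpha R=alpha -> agree -> alpha
i=4: L=kilo, R=india=BASE -> take LEFT -> kilo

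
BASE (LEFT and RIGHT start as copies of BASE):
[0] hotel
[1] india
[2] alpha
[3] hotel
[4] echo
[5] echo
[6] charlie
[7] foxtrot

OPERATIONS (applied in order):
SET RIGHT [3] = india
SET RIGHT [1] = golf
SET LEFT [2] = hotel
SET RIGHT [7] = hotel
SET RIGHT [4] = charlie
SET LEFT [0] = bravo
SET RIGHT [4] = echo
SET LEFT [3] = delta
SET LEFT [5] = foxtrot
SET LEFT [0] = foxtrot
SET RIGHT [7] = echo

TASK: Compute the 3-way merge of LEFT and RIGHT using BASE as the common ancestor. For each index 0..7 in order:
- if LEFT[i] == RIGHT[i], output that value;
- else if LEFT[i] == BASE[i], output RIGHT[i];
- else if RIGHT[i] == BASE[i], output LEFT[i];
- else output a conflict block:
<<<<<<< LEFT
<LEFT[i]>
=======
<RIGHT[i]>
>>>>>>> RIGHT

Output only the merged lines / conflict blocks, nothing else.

Answer: foxtrot
golf
hotel
<<<<<<< LEFT
delta
=======
india
>>>>>>> RIGHT
echo
foxtrot
charlie
echo

Derivation:
Final LEFT:  [foxtrot, india, hotel, delta, echo, foxtrot, charlie, foxtrot]
Final RIGHT: [hotel, golf, alpha, india, echo, echo, charlie, echo]
i=0: L=foxtrot, R=hotel=BASE -> take LEFT -> foxtrot
i=1: L=india=BASE, R=golf -> take RIGHT -> golf
i=2: L=hotel, R=alpha=BASE -> take LEFT -> hotel
i=3: BASE=hotel L=delta R=india all differ -> CONFLICT
i=4: L=echo R=echo -> agree -> echo
i=5: L=foxtrot, R=echo=BASE -> take LEFT -> foxtrot
i=6: L=charlie R=charlie -> agree -> charlie
i=7: L=foxtrot=BASE, R=echo -> take RIGHT -> echo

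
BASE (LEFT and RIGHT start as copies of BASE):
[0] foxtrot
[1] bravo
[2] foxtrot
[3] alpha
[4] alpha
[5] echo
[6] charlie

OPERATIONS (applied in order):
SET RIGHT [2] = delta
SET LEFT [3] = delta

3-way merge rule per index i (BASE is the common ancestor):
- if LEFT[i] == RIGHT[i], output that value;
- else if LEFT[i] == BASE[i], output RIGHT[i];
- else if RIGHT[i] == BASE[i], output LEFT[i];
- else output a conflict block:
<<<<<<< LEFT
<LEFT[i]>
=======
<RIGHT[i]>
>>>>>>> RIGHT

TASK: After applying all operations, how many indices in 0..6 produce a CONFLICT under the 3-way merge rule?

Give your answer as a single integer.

Answer: 0

Derivation:
Final LEFT:  [foxtrot, bravo, foxtrot, delta, alpha, echo, charlie]
Final RIGHT: [foxtrot, bravo, delta, alpha, alpha, echo, charlie]
i=0: L=foxtrot R=foxtrot -> agree -> foxtrot
i=1: L=bravo R=bravo -> agree -> bravo
i=2: L=foxtrot=BASE, R=delta -> take RIGHT -> delta
i=3: L=delta, R=alpha=BASE -> take LEFT -> delta
i=4: L=alpha R=alpha -> agree -> alpha
i=5: L=echo R=echo -> agree -> echo
i=6: L=charlie R=charlie -> agree -> charlie
Conflict count: 0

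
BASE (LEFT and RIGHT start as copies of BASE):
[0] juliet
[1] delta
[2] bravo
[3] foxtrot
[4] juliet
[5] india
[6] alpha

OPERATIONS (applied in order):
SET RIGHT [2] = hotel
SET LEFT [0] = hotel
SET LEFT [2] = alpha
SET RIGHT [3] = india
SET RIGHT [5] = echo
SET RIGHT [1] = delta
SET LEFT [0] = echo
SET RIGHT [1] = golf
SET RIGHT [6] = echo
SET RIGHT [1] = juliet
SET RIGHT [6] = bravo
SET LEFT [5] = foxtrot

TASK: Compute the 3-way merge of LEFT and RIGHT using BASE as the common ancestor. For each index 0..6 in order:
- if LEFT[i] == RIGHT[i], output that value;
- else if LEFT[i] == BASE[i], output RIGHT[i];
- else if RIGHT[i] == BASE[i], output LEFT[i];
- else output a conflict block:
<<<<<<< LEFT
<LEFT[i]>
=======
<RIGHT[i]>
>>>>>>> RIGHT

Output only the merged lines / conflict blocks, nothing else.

Answer: echo
juliet
<<<<<<< LEFT
alpha
=======
hotel
>>>>>>> RIGHT
india
juliet
<<<<<<< LEFT
foxtrot
=======
echo
>>>>>>> RIGHT
bravo

Derivation:
Final LEFT:  [echo, delta, alpha, foxtrot, juliet, foxtrot, alpha]
Final RIGHT: [juliet, juliet, hotel, india, juliet, echo, bravo]
i=0: L=echo, R=juliet=BASE -> take LEFT -> echo
i=1: L=delta=BASE, R=juliet -> take RIGHT -> juliet
i=2: BASE=bravo L=alpha R=hotel all differ -> CONFLICT
i=3: L=foxtrot=BASE, R=india -> take RIGHT -> india
i=4: L=juliet R=juliet -> agree -> juliet
i=5: BASE=india L=foxtrot R=echo all differ -> CONFLICT
i=6: L=alpha=BASE, R=bravo -> take RIGHT -> bravo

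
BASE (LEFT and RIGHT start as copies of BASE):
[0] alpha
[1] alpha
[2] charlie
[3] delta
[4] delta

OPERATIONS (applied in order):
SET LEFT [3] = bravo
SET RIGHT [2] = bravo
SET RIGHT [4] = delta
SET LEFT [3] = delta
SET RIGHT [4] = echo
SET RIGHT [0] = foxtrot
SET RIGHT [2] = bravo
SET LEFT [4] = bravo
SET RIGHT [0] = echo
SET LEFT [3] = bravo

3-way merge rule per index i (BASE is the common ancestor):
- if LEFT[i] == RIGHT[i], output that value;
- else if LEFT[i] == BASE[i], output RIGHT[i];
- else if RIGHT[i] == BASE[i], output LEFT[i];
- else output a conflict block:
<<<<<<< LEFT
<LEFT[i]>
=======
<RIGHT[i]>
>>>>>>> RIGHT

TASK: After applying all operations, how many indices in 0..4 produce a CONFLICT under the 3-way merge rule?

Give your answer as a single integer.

Answer: 1

Derivation:
Final LEFT:  [alpha, alpha, charlie, bravo, bravo]
Final RIGHT: [echo, alpha, bravo, delta, echo]
i=0: L=alpha=BASE, R=echo -> take RIGHT -> echo
i=1: L=alpha R=alpha -> agree -> alpha
i=2: L=charlie=BASE, R=bravo -> take RIGHT -> bravo
i=3: L=bravo, R=delta=BASE -> take LEFT -> bravo
i=4: BASE=delta L=bravo R=echo all differ -> CONFLICT
Conflict count: 1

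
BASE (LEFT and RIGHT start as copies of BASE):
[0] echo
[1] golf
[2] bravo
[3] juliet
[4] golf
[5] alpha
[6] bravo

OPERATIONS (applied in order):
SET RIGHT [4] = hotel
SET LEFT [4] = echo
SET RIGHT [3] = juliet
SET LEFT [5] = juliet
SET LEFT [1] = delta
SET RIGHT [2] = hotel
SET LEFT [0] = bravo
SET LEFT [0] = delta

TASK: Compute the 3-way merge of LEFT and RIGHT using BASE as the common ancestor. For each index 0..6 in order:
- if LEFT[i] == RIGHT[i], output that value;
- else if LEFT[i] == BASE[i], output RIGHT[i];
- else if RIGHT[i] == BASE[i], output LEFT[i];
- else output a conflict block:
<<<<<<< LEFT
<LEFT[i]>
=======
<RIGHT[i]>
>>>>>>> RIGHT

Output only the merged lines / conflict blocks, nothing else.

Answer: delta
delta
hotel
juliet
<<<<<<< LEFT
echo
=======
hotel
>>>>>>> RIGHT
juliet
bravo

Derivation:
Final LEFT:  [delta, delta, bravo, juliet, echo, juliet, bravo]
Final RIGHT: [echo, golf, hotel, juliet, hotel, alpha, bravo]
i=0: L=delta, R=echo=BASE -> take LEFT -> delta
i=1: L=delta, R=golf=BASE -> take LEFT -> delta
i=2: L=bravo=BASE, R=hotel -> take RIGHT -> hotel
i=3: L=juliet R=juliet -> agree -> juliet
i=4: BASE=golf L=echo R=hotel all differ -> CONFLICT
i=5: L=juliet, R=alpha=BASE -> take LEFT -> juliet
i=6: L=bravo R=bravo -> agree -> bravo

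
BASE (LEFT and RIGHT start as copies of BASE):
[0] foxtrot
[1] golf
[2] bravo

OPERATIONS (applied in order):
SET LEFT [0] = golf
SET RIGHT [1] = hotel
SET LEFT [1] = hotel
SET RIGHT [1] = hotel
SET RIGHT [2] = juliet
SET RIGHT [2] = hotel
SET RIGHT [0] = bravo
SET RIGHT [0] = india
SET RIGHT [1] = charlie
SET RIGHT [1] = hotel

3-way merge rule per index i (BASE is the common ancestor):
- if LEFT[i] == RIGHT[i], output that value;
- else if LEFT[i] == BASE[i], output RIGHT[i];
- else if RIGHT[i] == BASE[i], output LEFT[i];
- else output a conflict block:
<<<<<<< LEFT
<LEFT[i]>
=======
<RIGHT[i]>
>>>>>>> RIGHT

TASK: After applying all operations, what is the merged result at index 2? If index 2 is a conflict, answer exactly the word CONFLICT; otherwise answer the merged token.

Answer: hotel

Derivation:
Final LEFT:  [golf, hotel, bravo]
Final RIGHT: [india, hotel, hotel]
i=0: BASE=foxtrot L=golf R=india all differ -> CONFLICT
i=1: L=hotel R=hotel -> agree -> hotel
i=2: L=bravo=BASE, R=hotel -> take RIGHT -> hotel
Index 2 -> hotel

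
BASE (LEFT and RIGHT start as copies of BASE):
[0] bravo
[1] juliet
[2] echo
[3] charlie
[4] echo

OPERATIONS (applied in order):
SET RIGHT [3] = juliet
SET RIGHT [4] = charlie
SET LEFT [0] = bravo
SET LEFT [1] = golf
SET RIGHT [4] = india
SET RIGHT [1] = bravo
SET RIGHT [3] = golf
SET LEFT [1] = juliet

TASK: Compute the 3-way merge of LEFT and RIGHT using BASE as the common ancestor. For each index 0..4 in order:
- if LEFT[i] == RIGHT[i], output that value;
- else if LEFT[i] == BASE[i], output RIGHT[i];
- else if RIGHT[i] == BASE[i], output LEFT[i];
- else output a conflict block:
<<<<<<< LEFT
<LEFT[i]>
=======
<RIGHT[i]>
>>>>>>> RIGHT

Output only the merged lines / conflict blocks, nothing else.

Answer: bravo
bravo
echo
golf
india

Derivation:
Final LEFT:  [bravo, juliet, echo, charlie, echo]
Final RIGHT: [bravo, bravo, echo, golf, india]
i=0: L=bravo R=bravo -> agree -> bravo
i=1: L=juliet=BASE, R=bravo -> take RIGHT -> bravo
i=2: L=echo R=echo -> agree -> echo
i=3: L=charlie=BASE, R=golf -> take RIGHT -> golf
i=4: L=echo=BASE, R=india -> take RIGHT -> india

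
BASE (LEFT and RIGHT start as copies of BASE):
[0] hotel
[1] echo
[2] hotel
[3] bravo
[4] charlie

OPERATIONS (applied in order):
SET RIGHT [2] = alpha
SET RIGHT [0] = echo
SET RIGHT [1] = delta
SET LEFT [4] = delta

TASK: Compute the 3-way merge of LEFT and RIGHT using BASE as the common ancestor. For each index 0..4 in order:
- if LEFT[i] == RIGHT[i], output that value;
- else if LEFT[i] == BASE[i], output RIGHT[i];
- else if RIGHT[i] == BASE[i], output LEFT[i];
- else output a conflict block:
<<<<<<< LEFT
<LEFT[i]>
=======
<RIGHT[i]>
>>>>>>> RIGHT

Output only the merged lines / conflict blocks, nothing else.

Answer: echo
delta
alpha
bravo
delta

Derivation:
Final LEFT:  [hotel, echo, hotel, bravo, delta]
Final RIGHT: [echo, delta, alpha, bravo, charlie]
i=0: L=hotel=BASE, R=echo -> take RIGHT -> echo
i=1: L=echo=BASE, R=delta -> take RIGHT -> delta
i=2: L=hotel=BASE, R=alpha -> take RIGHT -> alpha
i=3: L=bravo R=bravo -> agree -> bravo
i=4: L=delta, R=charlie=BASE -> take LEFT -> delta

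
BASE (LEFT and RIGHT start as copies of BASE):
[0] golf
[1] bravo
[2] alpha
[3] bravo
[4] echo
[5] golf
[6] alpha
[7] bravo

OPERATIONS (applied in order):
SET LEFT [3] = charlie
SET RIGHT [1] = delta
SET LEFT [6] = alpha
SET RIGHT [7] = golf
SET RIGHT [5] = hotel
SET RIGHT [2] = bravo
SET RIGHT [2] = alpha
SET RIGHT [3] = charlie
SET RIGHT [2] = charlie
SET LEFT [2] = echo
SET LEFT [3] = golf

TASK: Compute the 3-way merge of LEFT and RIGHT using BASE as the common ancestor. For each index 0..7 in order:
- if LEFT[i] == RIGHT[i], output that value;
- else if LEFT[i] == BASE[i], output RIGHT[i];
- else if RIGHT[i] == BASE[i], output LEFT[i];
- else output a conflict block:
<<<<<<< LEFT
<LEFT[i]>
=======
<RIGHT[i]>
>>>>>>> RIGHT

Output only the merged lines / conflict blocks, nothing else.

Final LEFT:  [golf, bravo, echo, golf, echo, golf, alpha, bravo]
Final RIGHT: [golf, delta, charlie, charlie, echo, hotel, alpha, golf]
i=0: L=golf R=golf -> agree -> golf
i=1: L=bravo=BASE, R=delta -> take RIGHT -> delta
i=2: BASE=alpha L=echo R=charlie all differ -> CONFLICT
i=3: BASE=bravo L=golf R=charlie all differ -> CONFLICT
i=4: L=echo R=echo -> agree -> echo
i=5: L=golf=BASE, R=hotel -> take RIGHT -> hotel
i=6: L=alpha R=alpha -> agree -> alpha
i=7: L=bravo=BASE, R=golf -> take RIGHT -> golf

Answer: golf
delta
<<<<<<< LEFT
echo
=======
charlie
>>>>>>> RIGHT
<<<<<<< LEFT
golf
=======
charlie
>>>>>>> RIGHT
echo
hotel
alpha
golf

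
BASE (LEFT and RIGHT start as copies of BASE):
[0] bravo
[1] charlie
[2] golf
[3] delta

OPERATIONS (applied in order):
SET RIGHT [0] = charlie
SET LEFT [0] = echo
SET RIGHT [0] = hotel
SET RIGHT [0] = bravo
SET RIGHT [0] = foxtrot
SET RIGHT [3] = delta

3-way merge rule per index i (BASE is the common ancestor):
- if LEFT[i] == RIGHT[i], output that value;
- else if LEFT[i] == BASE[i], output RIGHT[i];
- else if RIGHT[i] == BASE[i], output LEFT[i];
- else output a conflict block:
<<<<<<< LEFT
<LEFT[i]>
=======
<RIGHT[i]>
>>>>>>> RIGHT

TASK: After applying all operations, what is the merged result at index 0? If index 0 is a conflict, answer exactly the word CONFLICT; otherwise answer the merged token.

Answer: CONFLICT

Derivation:
Final LEFT:  [echo, charlie, golf, delta]
Final RIGHT: [foxtrot, charlie, golf, delta]
i=0: BASE=bravo L=echo R=foxtrot all differ -> CONFLICT
i=1: L=charlie R=charlie -> agree -> charlie
i=2: L=golf R=golf -> agree -> golf
i=3: L=delta R=delta -> agree -> delta
Index 0 -> CONFLICT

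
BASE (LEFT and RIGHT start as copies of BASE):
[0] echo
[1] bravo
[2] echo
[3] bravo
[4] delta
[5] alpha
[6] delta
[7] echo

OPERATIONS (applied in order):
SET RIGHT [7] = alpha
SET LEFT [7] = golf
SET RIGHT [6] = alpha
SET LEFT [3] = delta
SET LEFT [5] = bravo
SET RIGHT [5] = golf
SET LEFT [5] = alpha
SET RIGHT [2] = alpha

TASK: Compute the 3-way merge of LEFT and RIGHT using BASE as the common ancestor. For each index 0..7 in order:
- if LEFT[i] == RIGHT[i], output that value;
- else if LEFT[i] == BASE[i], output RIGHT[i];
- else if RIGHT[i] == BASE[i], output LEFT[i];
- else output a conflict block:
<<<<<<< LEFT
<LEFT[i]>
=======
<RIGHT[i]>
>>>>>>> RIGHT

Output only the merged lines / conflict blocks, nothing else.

Final LEFT:  [echo, bravo, echo, delta, delta, alpha, delta, golf]
Final RIGHT: [echo, bravo, alpha, bravo, delta, golf, alpha, alpha]
i=0: L=echo R=echo -> agree -> echo
i=1: L=bravo R=bravo -> agree -> bravo
i=2: L=echo=BASE, R=alpha -> take RIGHT -> alpha
i=3: L=delta, R=bravo=BASE -> take LEFT -> delta
i=4: L=delta R=delta -> agree -> delta
i=5: L=alpha=BASE, R=golf -> take RIGHT -> golf
i=6: L=delta=BASE, R=alpha -> take RIGHT -> alpha
i=7: BASE=echo L=golf R=alpha all differ -> CONFLICT

Answer: echo
bravo
alpha
delta
delta
golf
alpha
<<<<<<< LEFT
golf
=======
alpha
>>>>>>> RIGHT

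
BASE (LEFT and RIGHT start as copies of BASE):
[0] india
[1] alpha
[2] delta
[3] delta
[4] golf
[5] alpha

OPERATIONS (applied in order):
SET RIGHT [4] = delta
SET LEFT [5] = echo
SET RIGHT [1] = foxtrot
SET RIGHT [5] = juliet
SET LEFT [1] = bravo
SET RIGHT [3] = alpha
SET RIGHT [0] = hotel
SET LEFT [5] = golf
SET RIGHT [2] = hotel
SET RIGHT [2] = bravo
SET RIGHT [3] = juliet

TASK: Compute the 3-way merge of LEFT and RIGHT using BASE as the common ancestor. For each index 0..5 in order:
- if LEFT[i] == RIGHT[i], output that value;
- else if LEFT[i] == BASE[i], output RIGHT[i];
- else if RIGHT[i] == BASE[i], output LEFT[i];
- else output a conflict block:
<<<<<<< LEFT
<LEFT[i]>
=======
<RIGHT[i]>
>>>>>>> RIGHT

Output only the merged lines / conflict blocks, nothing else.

Final LEFT:  [india, bravo, delta, delta, golf, golf]
Final RIGHT: [hotel, foxtrot, bravo, juliet, delta, juliet]
i=0: L=india=BASE, R=hotel -> take RIGHT -> hotel
i=1: BASE=alpha L=bravo R=foxtrot all differ -> CONFLICT
i=2: L=delta=BASE, R=bravo -> take RIGHT -> bravo
i=3: L=delta=BASE, R=juliet -> take RIGHT -> juliet
i=4: L=golf=BASE, R=delta -> take RIGHT -> delta
i=5: BASE=alpha L=golf R=juliet all differ -> CONFLICT

Answer: hotel
<<<<<<< LEFT
bravo
=======
foxtrot
>>>>>>> RIGHT
bravo
juliet
delta
<<<<<<< LEFT
golf
=======
juliet
>>>>>>> RIGHT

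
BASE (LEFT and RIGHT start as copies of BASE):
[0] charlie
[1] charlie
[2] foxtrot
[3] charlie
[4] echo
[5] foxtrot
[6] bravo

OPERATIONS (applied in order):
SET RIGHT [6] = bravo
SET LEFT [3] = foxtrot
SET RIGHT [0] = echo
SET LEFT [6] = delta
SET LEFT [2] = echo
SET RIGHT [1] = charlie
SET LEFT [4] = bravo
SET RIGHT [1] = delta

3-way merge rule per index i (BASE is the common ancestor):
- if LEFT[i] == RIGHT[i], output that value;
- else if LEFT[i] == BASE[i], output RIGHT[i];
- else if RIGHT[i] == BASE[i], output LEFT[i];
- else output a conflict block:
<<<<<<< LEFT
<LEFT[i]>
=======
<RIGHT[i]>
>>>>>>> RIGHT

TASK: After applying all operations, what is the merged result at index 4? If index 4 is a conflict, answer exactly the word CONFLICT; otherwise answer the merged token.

Answer: bravo

Derivation:
Final LEFT:  [charlie, charlie, echo, foxtrot, bravo, foxtrot, delta]
Final RIGHT: [echo, delta, foxtrot, charlie, echo, foxtrot, bravo]
i=0: L=charlie=BASE, R=echo -> take RIGHT -> echo
i=1: L=charlie=BASE, R=delta -> take RIGHT -> delta
i=2: L=echo, R=foxtrot=BASE -> take LEFT -> echo
i=3: L=foxtrot, R=charlie=BASE -> take LEFT -> foxtrot
i=4: L=bravo, R=echo=BASE -> take LEFT -> bravo
i=5: L=foxtrot R=foxtrot -> agree -> foxtrot
i=6: L=delta, R=bravo=BASE -> take LEFT -> delta
Index 4 -> bravo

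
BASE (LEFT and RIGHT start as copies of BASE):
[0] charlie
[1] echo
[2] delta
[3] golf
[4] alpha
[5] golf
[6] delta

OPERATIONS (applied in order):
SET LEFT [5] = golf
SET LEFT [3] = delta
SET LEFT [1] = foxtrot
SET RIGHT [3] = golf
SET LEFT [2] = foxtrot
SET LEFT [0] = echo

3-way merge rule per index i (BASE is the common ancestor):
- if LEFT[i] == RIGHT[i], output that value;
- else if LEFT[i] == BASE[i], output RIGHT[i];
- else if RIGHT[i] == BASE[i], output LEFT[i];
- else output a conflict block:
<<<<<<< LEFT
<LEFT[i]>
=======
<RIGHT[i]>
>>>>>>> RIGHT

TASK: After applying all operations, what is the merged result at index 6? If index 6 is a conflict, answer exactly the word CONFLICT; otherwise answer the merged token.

Final LEFT:  [echo, foxtrot, foxtrot, delta, alpha, golf, delta]
Final RIGHT: [charlie, echo, delta, golf, alpha, golf, delta]
i=0: L=echo, R=charlie=BASE -> take LEFT -> echo
i=1: L=foxtrot, R=echo=BASE -> take LEFT -> foxtrot
i=2: L=foxtrot, R=delta=BASE -> take LEFT -> foxtrot
i=3: L=delta, R=golf=BASE -> take LEFT -> delta
i=4: L=alpha R=alpha -> agree -> alpha
i=5: L=golf R=golf -> agree -> golf
i=6: L=delta R=delta -> agree -> delta
Index 6 -> delta

Answer: delta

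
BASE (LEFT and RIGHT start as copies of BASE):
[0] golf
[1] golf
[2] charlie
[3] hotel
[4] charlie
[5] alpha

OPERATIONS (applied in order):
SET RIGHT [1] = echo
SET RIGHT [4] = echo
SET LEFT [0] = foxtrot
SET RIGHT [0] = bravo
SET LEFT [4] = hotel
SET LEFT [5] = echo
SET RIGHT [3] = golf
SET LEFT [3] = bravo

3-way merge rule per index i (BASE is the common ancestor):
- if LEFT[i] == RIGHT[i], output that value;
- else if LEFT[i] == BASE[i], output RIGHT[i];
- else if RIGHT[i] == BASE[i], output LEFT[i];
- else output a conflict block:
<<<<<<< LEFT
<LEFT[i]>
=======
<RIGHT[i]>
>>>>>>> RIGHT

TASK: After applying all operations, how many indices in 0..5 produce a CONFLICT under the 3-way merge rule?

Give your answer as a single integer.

Answer: 3

Derivation:
Final LEFT:  [foxtrot, golf, charlie, bravo, hotel, echo]
Final RIGHT: [bravo, echo, charlie, golf, echo, alpha]
i=0: BASE=golf L=foxtrot R=bravo all differ -> CONFLICT
i=1: L=golf=BASE, R=echo -> take RIGHT -> echo
i=2: L=charlie R=charlie -> agree -> charlie
i=3: BASE=hotel L=bravo R=golf all differ -> CONFLICT
i=4: BASE=charlie L=hotel R=echo all differ -> CONFLICT
i=5: L=echo, R=alpha=BASE -> take LEFT -> echo
Conflict count: 3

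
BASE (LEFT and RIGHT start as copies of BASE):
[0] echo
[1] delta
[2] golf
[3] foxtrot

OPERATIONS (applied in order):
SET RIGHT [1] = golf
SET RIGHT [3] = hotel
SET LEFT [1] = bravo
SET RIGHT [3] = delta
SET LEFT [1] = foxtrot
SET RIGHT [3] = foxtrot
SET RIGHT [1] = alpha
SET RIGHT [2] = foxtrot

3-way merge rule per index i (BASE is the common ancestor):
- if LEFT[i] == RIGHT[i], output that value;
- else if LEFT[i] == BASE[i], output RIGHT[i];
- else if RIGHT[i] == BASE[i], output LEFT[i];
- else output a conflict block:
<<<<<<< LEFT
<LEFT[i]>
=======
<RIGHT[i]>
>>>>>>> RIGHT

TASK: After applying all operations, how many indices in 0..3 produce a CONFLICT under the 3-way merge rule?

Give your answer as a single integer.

Answer: 1

Derivation:
Final LEFT:  [echo, foxtrot, golf, foxtrot]
Final RIGHT: [echo, alpha, foxtrot, foxtrot]
i=0: L=echo R=echo -> agree -> echo
i=1: BASE=delta L=foxtrot R=alpha all differ -> CONFLICT
i=2: L=golf=BASE, R=foxtrot -> take RIGHT -> foxtrot
i=3: L=foxtrot R=foxtrot -> agree -> foxtrot
Conflict count: 1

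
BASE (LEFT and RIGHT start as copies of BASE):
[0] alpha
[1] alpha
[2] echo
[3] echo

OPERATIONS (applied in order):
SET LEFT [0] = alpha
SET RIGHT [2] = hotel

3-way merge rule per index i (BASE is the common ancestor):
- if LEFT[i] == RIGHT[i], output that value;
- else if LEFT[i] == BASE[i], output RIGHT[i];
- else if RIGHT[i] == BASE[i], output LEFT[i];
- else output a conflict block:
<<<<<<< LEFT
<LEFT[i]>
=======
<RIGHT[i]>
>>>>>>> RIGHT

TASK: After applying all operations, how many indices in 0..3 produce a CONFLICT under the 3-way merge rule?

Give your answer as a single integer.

Final LEFT:  [alpha, alpha, echo, echo]
Final RIGHT: [alpha, alpha, hotel, echo]
i=0: L=alpha R=alpha -> agree -> alpha
i=1: L=alpha R=alpha -> agree -> alpha
i=2: L=echo=BASE, R=hotel -> take RIGHT -> hotel
i=3: L=echo R=echo -> agree -> echo
Conflict count: 0

Answer: 0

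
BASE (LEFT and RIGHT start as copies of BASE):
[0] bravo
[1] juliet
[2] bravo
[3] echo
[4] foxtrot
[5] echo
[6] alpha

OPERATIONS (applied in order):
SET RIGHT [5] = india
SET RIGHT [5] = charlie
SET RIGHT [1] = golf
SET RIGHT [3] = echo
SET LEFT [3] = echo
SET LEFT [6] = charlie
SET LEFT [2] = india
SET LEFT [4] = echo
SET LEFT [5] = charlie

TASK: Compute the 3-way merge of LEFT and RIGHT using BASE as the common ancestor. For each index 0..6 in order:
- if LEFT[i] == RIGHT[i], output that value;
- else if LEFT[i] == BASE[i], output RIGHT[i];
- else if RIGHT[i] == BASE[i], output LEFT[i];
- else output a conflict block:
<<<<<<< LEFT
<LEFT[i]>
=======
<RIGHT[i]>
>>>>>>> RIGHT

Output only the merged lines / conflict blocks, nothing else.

Final LEFT:  [bravo, juliet, india, echo, echo, charlie, charlie]
Final RIGHT: [bravo, golf, bravo, echo, foxtrot, charlie, alpha]
i=0: L=bravo R=bravo -> agree -> bravo
i=1: L=juliet=BASE, R=golf -> take RIGHT -> golf
i=2: L=india, R=bravo=BASE -> take LEFT -> india
i=3: L=echo R=echo -> agree -> echo
i=4: L=echo, R=foxtrot=BASE -> take LEFT -> echo
i=5: L=charlie R=charlie -> agree -> charlie
i=6: L=charlie, R=alpha=BASE -> take LEFT -> charlie

Answer: bravo
golf
india
echo
echo
charlie
charlie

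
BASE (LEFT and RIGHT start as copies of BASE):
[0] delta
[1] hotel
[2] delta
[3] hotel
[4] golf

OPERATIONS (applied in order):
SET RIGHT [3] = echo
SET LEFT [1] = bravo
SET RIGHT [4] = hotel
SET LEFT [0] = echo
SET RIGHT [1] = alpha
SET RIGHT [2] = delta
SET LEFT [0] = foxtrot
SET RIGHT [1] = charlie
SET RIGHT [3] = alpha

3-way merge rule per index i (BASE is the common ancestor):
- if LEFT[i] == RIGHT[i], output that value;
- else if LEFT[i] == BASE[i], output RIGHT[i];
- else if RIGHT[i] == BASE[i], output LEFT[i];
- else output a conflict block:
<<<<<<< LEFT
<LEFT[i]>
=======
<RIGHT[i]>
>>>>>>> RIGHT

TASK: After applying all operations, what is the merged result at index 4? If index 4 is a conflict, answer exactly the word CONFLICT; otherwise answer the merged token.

Final LEFT:  [foxtrot, bravo, delta, hotel, golf]
Final RIGHT: [delta, charlie, delta, alpha, hotel]
i=0: L=foxtrot, R=delta=BASE -> take LEFT -> foxtrot
i=1: BASE=hotel L=bravo R=charlie all differ -> CONFLICT
i=2: L=delta R=delta -> agree -> delta
i=3: L=hotel=BASE, R=alpha -> take RIGHT -> alpha
i=4: L=golf=BASE, R=hotel -> take RIGHT -> hotel
Index 4 -> hotel

Answer: hotel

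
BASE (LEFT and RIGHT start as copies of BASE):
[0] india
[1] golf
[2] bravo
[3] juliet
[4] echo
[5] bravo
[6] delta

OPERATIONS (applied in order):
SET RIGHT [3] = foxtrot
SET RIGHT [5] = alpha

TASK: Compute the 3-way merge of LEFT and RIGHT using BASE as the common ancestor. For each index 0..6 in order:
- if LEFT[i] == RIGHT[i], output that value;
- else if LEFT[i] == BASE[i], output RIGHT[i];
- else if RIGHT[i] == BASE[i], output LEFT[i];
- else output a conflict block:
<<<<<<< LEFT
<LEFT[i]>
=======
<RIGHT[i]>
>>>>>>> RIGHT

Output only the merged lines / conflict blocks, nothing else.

Final LEFT:  [india, golf, bravo, juliet, echo, bravo, delta]
Final RIGHT: [india, golf, bravo, foxtrot, echo, alpha, delta]
i=0: L=india R=india -> agree -> india
i=1: L=golf R=golf -> agree -> golf
i=2: L=bravo R=bravo -> agree -> bravo
i=3: L=juliet=BASE, R=foxtrot -> take RIGHT -> foxtrot
i=4: L=echo R=echo -> agree -> echo
i=5: L=bravo=BASE, R=alpha -> take RIGHT -> alpha
i=6: L=delta R=delta -> agree -> delta

Answer: india
golf
bravo
foxtrot
echo
alpha
delta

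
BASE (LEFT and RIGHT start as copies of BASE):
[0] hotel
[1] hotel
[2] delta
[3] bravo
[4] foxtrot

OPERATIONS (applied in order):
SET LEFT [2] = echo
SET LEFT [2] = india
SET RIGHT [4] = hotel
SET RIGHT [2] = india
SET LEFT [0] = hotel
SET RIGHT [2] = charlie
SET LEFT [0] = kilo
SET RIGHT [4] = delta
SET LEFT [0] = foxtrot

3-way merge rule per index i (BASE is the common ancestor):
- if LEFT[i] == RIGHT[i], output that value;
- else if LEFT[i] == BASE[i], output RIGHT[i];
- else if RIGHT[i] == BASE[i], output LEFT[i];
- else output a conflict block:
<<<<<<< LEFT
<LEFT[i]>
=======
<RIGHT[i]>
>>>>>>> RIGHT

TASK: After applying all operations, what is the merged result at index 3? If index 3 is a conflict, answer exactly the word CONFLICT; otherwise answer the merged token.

Answer: bravo

Derivation:
Final LEFT:  [foxtrot, hotel, india, bravo, foxtrot]
Final RIGHT: [hotel, hotel, charlie, bravo, delta]
i=0: L=foxtrot, R=hotel=BASE -> take LEFT -> foxtrot
i=1: L=hotel R=hotel -> agree -> hotel
i=2: BASE=delta L=india R=charlie all differ -> CONFLICT
i=3: L=bravo R=bravo -> agree -> bravo
i=4: L=foxtrot=BASE, R=delta -> take RIGHT -> delta
Index 3 -> bravo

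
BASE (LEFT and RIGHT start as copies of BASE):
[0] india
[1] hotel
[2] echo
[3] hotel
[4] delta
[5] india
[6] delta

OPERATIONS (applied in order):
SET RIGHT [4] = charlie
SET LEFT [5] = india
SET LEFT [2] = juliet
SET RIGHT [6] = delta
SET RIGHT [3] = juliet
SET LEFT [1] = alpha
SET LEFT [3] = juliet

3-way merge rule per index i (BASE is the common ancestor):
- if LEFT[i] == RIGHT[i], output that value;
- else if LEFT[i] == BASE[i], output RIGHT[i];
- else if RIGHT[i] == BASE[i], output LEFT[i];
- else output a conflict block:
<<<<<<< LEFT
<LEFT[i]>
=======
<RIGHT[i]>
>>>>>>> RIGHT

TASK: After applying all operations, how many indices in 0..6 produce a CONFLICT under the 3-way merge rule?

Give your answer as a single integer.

Final LEFT:  [india, alpha, juliet, juliet, delta, india, delta]
Final RIGHT: [india, hotel, echo, juliet, charlie, india, delta]
i=0: L=india R=india -> agree -> india
i=1: L=alpha, R=hotel=BASE -> take LEFT -> alpha
i=2: L=juliet, R=echo=BASE -> take LEFT -> juliet
i=3: L=juliet R=juliet -> agree -> juliet
i=4: L=delta=BASE, R=charlie -> take RIGHT -> charlie
i=5: L=india R=india -> agree -> india
i=6: L=delta R=delta -> agree -> delta
Conflict count: 0

Answer: 0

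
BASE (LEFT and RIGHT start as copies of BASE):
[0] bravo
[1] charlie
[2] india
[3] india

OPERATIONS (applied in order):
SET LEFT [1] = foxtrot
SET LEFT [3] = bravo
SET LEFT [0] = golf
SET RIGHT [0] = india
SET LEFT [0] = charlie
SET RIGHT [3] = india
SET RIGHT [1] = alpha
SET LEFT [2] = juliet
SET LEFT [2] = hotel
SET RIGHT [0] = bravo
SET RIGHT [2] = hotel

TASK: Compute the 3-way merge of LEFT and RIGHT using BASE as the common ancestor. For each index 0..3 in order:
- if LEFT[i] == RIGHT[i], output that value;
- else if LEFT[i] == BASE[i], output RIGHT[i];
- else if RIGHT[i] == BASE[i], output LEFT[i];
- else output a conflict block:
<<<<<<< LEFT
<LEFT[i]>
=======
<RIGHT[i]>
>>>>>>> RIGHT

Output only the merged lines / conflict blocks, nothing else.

Final LEFT:  [charlie, foxtrot, hotel, bravo]
Final RIGHT: [bravo, alpha, hotel, india]
i=0: L=charlie, R=bravo=BASE -> take LEFT -> charlie
i=1: BASE=charlie L=foxtrot R=alpha all differ -> CONFLICT
i=2: L=hotel R=hotel -> agree -> hotel
i=3: L=bravo, R=india=BASE -> take LEFT -> bravo

Answer: charlie
<<<<<<< LEFT
foxtrot
=======
alpha
>>>>>>> RIGHT
hotel
bravo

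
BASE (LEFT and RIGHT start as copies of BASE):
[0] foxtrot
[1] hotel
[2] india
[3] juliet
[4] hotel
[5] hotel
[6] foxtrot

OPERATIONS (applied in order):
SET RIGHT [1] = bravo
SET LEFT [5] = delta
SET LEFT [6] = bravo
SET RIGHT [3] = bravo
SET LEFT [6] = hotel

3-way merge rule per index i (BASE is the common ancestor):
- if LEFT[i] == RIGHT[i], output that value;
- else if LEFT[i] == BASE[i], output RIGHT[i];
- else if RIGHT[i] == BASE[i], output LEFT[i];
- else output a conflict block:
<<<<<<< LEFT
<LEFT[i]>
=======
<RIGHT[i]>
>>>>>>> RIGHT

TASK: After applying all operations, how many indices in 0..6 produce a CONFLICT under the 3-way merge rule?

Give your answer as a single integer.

Final LEFT:  [foxtrot, hotel, india, juliet, hotel, delta, hotel]
Final RIGHT: [foxtrot, bravo, india, bravo, hotel, hotel, foxtrot]
i=0: L=foxtrot R=foxtrot -> agree -> foxtrot
i=1: L=hotel=BASE, R=bravo -> take RIGHT -> bravo
i=2: L=india R=india -> agree -> india
i=3: L=juliet=BASE, R=bravo -> take RIGHT -> bravo
i=4: L=hotel R=hotel -> agree -> hotel
i=5: L=delta, R=hotel=BASE -> take LEFT -> delta
i=6: L=hotel, R=foxtrot=BASE -> take LEFT -> hotel
Conflict count: 0

Answer: 0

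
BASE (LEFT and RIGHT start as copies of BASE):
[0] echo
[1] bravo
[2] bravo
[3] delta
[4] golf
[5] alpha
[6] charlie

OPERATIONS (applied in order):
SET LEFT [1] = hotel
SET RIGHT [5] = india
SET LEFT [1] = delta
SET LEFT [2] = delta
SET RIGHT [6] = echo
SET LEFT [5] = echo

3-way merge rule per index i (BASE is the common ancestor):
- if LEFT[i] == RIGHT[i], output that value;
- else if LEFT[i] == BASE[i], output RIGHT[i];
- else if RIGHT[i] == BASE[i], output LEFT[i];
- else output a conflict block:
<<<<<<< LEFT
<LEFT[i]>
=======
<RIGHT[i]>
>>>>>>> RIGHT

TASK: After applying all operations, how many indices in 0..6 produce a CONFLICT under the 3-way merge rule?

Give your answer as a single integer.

Final LEFT:  [echo, delta, delta, delta, golf, echo, charlie]
Final RIGHT: [echo, bravo, bravo, delta, golf, india, echo]
i=0: L=echo R=echo -> agree -> echo
i=1: L=delta, R=bravo=BASE -> take LEFT -> delta
i=2: L=delta, R=bravo=BASE -> take LEFT -> delta
i=3: L=delta R=delta -> agree -> delta
i=4: L=golf R=golf -> agree -> golf
i=5: BASE=alpha L=echo R=india all differ -> CONFLICT
i=6: L=charlie=BASE, R=echo -> take RIGHT -> echo
Conflict count: 1

Answer: 1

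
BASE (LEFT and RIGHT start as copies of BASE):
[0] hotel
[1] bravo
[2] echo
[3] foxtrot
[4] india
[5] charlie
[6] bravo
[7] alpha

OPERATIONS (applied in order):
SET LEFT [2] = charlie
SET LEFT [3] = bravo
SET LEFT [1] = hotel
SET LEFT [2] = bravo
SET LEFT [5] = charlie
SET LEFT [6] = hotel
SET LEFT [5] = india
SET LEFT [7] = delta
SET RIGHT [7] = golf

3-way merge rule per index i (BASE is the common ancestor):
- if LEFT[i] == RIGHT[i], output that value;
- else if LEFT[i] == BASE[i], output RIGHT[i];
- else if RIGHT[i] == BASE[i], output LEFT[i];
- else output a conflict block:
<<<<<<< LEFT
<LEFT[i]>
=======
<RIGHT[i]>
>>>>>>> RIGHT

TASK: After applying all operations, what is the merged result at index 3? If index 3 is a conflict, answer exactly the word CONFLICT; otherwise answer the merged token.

Final LEFT:  [hotel, hotel, bravo, bravo, india, india, hotel, delta]
Final RIGHT: [hotel, bravo, echo, foxtrot, india, charlie, bravo, golf]
i=0: L=hotel R=hotel -> agree -> hotel
i=1: L=hotel, R=bravo=BASE -> take LEFT -> hotel
i=2: L=bravo, R=echo=BASE -> take LEFT -> bravo
i=3: L=bravo, R=foxtrot=BASE -> take LEFT -> bravo
i=4: L=india R=india -> agree -> india
i=5: L=india, R=charlie=BASE -> take LEFT -> india
i=6: L=hotel, R=bravo=BASE -> take LEFT -> hotel
i=7: BASE=alpha L=delta R=golf all differ -> CONFLICT
Index 3 -> bravo

Answer: bravo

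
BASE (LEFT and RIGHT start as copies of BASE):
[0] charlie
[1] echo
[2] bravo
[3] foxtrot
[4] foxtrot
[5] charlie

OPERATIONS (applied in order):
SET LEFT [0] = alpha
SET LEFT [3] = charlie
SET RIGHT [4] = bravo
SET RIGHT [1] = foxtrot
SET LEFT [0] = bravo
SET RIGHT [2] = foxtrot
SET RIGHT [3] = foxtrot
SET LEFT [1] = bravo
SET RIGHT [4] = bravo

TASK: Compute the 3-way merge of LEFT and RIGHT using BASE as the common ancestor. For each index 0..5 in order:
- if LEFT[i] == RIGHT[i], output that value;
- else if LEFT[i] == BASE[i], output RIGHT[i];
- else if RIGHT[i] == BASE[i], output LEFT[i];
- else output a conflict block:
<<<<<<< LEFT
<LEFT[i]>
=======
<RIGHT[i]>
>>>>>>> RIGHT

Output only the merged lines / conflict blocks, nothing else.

Answer: bravo
<<<<<<< LEFT
bravo
=======
foxtrot
>>>>>>> RIGHT
foxtrot
charlie
bravo
charlie

Derivation:
Final LEFT:  [bravo, bravo, bravo, charlie, foxtrot, charlie]
Final RIGHT: [charlie, foxtrot, foxtrot, foxtrot, bravo, charlie]
i=0: L=bravo, R=charlie=BASE -> take LEFT -> bravo
i=1: BASE=echo L=bravo R=foxtrot all differ -> CONFLICT
i=2: L=bravo=BASE, R=foxtrot -> take RIGHT -> foxtrot
i=3: L=charlie, R=foxtrot=BASE -> take LEFT -> charlie
i=4: L=foxtrot=BASE, R=bravo -> take RIGHT -> bravo
i=5: L=charlie R=charlie -> agree -> charlie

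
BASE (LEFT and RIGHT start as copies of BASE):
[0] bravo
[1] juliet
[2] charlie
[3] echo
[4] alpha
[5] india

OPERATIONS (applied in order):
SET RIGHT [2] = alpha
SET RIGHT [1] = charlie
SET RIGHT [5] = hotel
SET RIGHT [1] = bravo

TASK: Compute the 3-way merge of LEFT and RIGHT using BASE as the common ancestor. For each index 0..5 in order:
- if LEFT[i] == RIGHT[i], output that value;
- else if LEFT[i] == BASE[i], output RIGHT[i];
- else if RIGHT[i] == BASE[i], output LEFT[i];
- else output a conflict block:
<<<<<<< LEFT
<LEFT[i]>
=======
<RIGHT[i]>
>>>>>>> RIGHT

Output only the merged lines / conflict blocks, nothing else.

Answer: bravo
bravo
alpha
echo
alpha
hotel

Derivation:
Final LEFT:  [bravo, juliet, charlie, echo, alpha, india]
Final RIGHT: [bravo, bravo, alpha, echo, alpha, hotel]
i=0: L=bravo R=bravo -> agree -> bravo
i=1: L=juliet=BASE, R=bravo -> take RIGHT -> bravo
i=2: L=charlie=BASE, R=alpha -> take RIGHT -> alpha
i=3: L=echo R=echo -> agree -> echo
i=4: L=alpha R=alpha -> agree -> alpha
i=5: L=india=BASE, R=hotel -> take RIGHT -> hotel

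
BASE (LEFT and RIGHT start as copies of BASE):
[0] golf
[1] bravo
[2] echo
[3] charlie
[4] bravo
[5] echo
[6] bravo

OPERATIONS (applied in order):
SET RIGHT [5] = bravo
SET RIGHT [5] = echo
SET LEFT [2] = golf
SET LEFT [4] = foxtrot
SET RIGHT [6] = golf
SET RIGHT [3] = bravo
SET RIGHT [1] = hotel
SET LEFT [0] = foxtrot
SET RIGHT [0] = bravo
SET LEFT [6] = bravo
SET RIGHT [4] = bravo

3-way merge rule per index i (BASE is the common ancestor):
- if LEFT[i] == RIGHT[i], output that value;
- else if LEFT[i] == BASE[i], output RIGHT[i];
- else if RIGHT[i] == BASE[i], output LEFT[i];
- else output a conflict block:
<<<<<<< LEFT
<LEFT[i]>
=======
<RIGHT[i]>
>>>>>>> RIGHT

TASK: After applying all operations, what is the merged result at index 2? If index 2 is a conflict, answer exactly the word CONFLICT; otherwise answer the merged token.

Answer: golf

Derivation:
Final LEFT:  [foxtrot, bravo, golf, charlie, foxtrot, echo, bravo]
Final RIGHT: [bravo, hotel, echo, bravo, bravo, echo, golf]
i=0: BASE=golf L=foxtrot R=bravo all differ -> CONFLICT
i=1: L=bravo=BASE, R=hotel -> take RIGHT -> hotel
i=2: L=golf, R=echo=BASE -> take LEFT -> golf
i=3: L=charlie=BASE, R=bravo -> take RIGHT -> bravo
i=4: L=foxtrot, R=bravo=BASE -> take LEFT -> foxtrot
i=5: L=echo R=echo -> agree -> echo
i=6: L=bravo=BASE, R=golf -> take RIGHT -> golf
Index 2 -> golf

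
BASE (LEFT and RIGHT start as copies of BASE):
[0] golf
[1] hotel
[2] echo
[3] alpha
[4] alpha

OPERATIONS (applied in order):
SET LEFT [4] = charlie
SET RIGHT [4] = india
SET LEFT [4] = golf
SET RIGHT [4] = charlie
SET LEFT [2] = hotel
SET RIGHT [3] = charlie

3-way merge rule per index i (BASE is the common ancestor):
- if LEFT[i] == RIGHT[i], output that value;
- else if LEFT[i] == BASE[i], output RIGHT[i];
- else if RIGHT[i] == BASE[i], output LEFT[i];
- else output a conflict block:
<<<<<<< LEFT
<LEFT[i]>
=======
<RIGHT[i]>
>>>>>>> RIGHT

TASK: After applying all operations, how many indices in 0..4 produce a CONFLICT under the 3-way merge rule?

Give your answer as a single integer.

Answer: 1

Derivation:
Final LEFT:  [golf, hotel, hotel, alpha, golf]
Final RIGHT: [golf, hotel, echo, charlie, charlie]
i=0: L=golf R=golf -> agree -> golf
i=1: L=hotel R=hotel -> agree -> hotel
i=2: L=hotel, R=echo=BASE -> take LEFT -> hotel
i=3: L=alpha=BASE, R=charlie -> take RIGHT -> charlie
i=4: BASE=alpha L=golf R=charlie all differ -> CONFLICT
Conflict count: 1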